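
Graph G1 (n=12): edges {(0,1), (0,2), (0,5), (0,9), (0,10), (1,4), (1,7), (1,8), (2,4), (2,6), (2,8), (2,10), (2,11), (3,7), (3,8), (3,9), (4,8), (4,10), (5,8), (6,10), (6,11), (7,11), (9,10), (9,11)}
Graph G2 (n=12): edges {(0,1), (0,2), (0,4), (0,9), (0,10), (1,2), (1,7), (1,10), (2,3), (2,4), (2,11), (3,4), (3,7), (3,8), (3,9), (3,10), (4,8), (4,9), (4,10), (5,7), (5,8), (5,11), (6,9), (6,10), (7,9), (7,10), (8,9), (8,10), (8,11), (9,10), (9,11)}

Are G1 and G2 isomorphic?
No, not isomorphic

The graphs are NOT isomorphic.

Counting triangles (3-cliques): G1 has 7, G2 has 24.
Triangle count is an isomorphism invariant, so differing triangle counts rule out isomorphism.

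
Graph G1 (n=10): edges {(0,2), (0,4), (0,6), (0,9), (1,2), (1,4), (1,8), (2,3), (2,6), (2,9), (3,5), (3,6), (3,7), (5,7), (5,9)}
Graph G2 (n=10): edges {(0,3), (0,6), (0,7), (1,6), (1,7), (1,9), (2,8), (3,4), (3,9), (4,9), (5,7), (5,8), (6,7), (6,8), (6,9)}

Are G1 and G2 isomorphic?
Yes, isomorphic

The graphs are isomorphic.
One valid mapping φ: V(G1) → V(G2): 0→7, 1→8, 2→6, 3→9, 4→5, 5→3, 6→1, 7→4, 8→2, 9→0

Verify φ preserves adjacency — for each edge of G1, its image is an edge of G2:
  (0,2) → (φ(0),φ(2)) = (6,7) ∈ E(G2) ✓
  (0,4) → (φ(0),φ(4)) = (5,7) ∈ E(G2) ✓
  (0,6) → (φ(0),φ(6)) = (1,7) ∈ E(G2) ✓
  (0,9) → (φ(0),φ(9)) = (0,7) ∈ E(G2) ✓
  (1,2) → (φ(1),φ(2)) = (6,8) ∈ E(G2) ✓
  (1,4) → (φ(1),φ(4)) = (5,8) ∈ E(G2) ✓
  (1,8) → (φ(1),φ(8)) = (2,8) ∈ E(G2) ✓
  (2,3) → (φ(2),φ(3)) = (6,9) ∈ E(G2) ✓
  (2,6) → (φ(2),φ(6)) = (1,6) ∈ E(G2) ✓
  (2,9) → (φ(2),φ(9)) = (0,6) ∈ E(G2) ✓
  (3,5) → (φ(3),φ(5)) = (3,9) ∈ E(G2) ✓
  (3,6) → (φ(3),φ(6)) = (1,9) ∈ E(G2) ✓
  (3,7) → (φ(3),φ(7)) = (4,9) ∈ E(G2) ✓
  (5,7) → (φ(5),φ(7)) = (3,4) ∈ E(G2) ✓
  (5,9) → (φ(5),φ(9)) = (0,3) ∈ E(G2) ✓
All 15 edges of G1 map to edges of G2, and |E(G1)| = |E(G2)| = 15, so φ is a bijection on edges as well as vertices. Hence G1 ≅ G2.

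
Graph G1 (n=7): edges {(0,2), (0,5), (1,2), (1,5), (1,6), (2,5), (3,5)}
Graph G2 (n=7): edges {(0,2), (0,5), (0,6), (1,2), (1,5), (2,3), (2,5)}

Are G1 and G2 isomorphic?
Yes, isomorphic

The graphs are isomorphic.
One valid mapping φ: V(G1) → V(G2): 0→1, 1→0, 2→5, 3→3, 4→4, 5→2, 6→6

Verify φ preserves adjacency — for each edge of G1, its image is an edge of G2:
  (0,2) → (φ(0),φ(2)) = (1,5) ∈ E(G2) ✓
  (0,5) → (φ(0),φ(5)) = (1,2) ∈ E(G2) ✓
  (1,2) → (φ(1),φ(2)) = (0,5) ∈ E(G2) ✓
  (1,5) → (φ(1),φ(5)) = (0,2) ∈ E(G2) ✓
  (1,6) → (φ(1),φ(6)) = (0,6) ∈ E(G2) ✓
  (2,5) → (φ(2),φ(5)) = (2,5) ∈ E(G2) ✓
  (3,5) → (φ(3),φ(5)) = (2,3) ∈ E(G2) ✓
All 7 edges of G1 map to edges of G2, and |E(G1)| = |E(G2)| = 7, so φ is a bijection on edges as well as vertices. Hence G1 ≅ G2.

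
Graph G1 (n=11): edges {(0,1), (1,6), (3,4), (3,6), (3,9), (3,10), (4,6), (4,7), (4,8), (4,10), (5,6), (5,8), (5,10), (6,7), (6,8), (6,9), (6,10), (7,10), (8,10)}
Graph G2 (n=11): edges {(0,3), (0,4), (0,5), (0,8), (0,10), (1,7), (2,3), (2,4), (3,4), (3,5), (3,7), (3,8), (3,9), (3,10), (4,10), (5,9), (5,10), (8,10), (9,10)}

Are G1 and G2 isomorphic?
Yes, isomorphic

The graphs are isomorphic.
One valid mapping φ: V(G1) → V(G2): 0→1, 1→7, 2→6, 3→4, 4→0, 5→9, 6→3, 7→8, 8→5, 9→2, 10→10

Verify φ preserves adjacency — for each edge of G1, its image is an edge of G2:
  (0,1) → (φ(0),φ(1)) = (1,7) ∈ E(G2) ✓
  (1,6) → (φ(1),φ(6)) = (3,7) ∈ E(G2) ✓
  (3,4) → (φ(3),φ(4)) = (0,4) ∈ E(G2) ✓
  (3,6) → (φ(3),φ(6)) = (3,4) ∈ E(G2) ✓
  (3,9) → (φ(3),φ(9)) = (2,4) ∈ E(G2) ✓
  (3,10) → (φ(3),φ(10)) = (4,10) ∈ E(G2) ✓
  (4,6) → (φ(4),φ(6)) = (0,3) ∈ E(G2) ✓
  (4,7) → (φ(4),φ(7)) = (0,8) ∈ E(G2) ✓
  (4,8) → (φ(4),φ(8)) = (0,5) ∈ E(G2) ✓
  (4,10) → (φ(4),φ(10)) = (0,10) ∈ E(G2) ✓
  (5,6) → (φ(5),φ(6)) = (3,9) ∈ E(G2) ✓
  (5,8) → (φ(5),φ(8)) = (5,9) ∈ E(G2) ✓
  (5,10) → (φ(5),φ(10)) = (9,10) ∈ E(G2) ✓
  (6,7) → (φ(6),φ(7)) = (3,8) ∈ E(G2) ✓
  (6,8) → (φ(6),φ(8)) = (3,5) ∈ E(G2) ✓
  (6,9) → (φ(6),φ(9)) = (2,3) ∈ E(G2) ✓
  (6,10) → (φ(6),φ(10)) = (3,10) ∈ E(G2) ✓
  (7,10) → (φ(7),φ(10)) = (8,10) ∈ E(G2) ✓
  (8,10) → (φ(8),φ(10)) = (5,10) ∈ E(G2) ✓
All 19 edges of G1 map to edges of G2, and |E(G1)| = |E(G2)| = 19, so φ is a bijection on edges as well as vertices. Hence G1 ≅ G2.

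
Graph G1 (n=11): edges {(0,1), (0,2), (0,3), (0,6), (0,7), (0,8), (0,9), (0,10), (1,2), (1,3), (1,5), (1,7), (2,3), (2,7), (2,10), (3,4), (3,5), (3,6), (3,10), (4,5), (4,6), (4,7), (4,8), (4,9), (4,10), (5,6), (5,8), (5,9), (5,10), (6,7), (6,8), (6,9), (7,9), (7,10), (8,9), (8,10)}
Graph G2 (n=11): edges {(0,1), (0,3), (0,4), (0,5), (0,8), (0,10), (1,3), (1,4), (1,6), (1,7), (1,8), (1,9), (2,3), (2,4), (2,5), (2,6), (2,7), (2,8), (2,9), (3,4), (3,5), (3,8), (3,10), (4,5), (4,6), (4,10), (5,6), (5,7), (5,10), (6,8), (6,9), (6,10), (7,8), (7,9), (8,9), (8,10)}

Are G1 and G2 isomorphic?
Yes, isomorphic

The graphs are isomorphic.
One valid mapping φ: V(G1) → V(G2): 0→8, 1→7, 2→9, 3→2, 4→4, 5→5, 6→3, 7→1, 8→10, 9→0, 10→6

Verify φ preserves adjacency — for each edge of G1, its image is an edge of G2:
  (0,1) → (φ(0),φ(1)) = (7,8) ∈ E(G2) ✓
  (0,2) → (φ(0),φ(2)) = (8,9) ∈ E(G2) ✓
  (0,3) → (φ(0),φ(3)) = (2,8) ∈ E(G2) ✓
  (0,6) → (φ(0),φ(6)) = (3,8) ∈ E(G2) ✓
  (0,7) → (φ(0),φ(7)) = (1,8) ∈ E(G2) ✓
  (0,8) → (φ(0),φ(8)) = (8,10) ∈ E(G2) ✓
  (0,9) → (φ(0),φ(9)) = (0,8) ∈ E(G2) ✓
  (0,10) → (φ(0),φ(10)) = (6,8) ∈ E(G2) ✓
  (1,2) → (φ(1),φ(2)) = (7,9) ∈ E(G2) ✓
  (1,3) → (φ(1),φ(3)) = (2,7) ∈ E(G2) ✓
  (1,5) → (φ(1),φ(5)) = (5,7) ∈ E(G2) ✓
  (1,7) → (φ(1),φ(7)) = (1,7) ∈ E(G2) ✓
  (2,3) → (φ(2),φ(3)) = (2,9) ∈ E(G2) ✓
  (2,7) → (φ(2),φ(7)) = (1,9) ∈ E(G2) ✓
  (2,10) → (φ(2),φ(10)) = (6,9) ∈ E(G2) ✓
  (3,4) → (φ(3),φ(4)) = (2,4) ∈ E(G2) ✓
  (3,5) → (φ(3),φ(5)) = (2,5) ∈ E(G2) ✓
  (3,6) → (φ(3),φ(6)) = (2,3) ∈ E(G2) ✓
  (3,10) → (φ(3),φ(10)) = (2,6) ∈ E(G2) ✓
  (4,5) → (φ(4),φ(5)) = (4,5) ∈ E(G2) ✓
  (4,6) → (φ(4),φ(6)) = (3,4) ∈ E(G2) ✓
  (4,7) → (φ(4),φ(7)) = (1,4) ∈ E(G2) ✓
  (4,8) → (φ(4),φ(8)) = (4,10) ∈ E(G2) ✓
  (4,9) → (φ(4),φ(9)) = (0,4) ∈ E(G2) ✓
  (4,10) → (φ(4),φ(10)) = (4,6) ∈ E(G2) ✓
  (5,6) → (φ(5),φ(6)) = (3,5) ∈ E(G2) ✓
  (5,8) → (φ(5),φ(8)) = (5,10) ∈ E(G2) ✓
  (5,9) → (φ(5),φ(9)) = (0,5) ∈ E(G2) ✓
  (5,10) → (φ(5),φ(10)) = (5,6) ∈ E(G2) ✓
  (6,7) → (φ(6),φ(7)) = (1,3) ∈ E(G2) ✓
  (6,8) → (φ(6),φ(8)) = (3,10) ∈ E(G2) ✓
  (6,9) → (φ(6),φ(9)) = (0,3) ∈ E(G2) ✓
  (7,9) → (φ(7),φ(9)) = (0,1) ∈ E(G2) ✓
  (7,10) → (φ(7),φ(10)) = (1,6) ∈ E(G2) ✓
  (8,9) → (φ(8),φ(9)) = (0,10) ∈ E(G2) ✓
  (8,10) → (φ(8),φ(10)) = (6,10) ∈ E(G2) ✓
All 36 edges of G1 map to edges of G2, and |E(G1)| = |E(G2)| = 36, so φ is a bijection on edges as well as vertices. Hence G1 ≅ G2.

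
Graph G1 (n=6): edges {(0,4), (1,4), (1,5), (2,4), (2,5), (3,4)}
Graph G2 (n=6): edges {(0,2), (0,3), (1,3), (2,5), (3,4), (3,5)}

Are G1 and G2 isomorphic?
Yes, isomorphic

The graphs are isomorphic.
One valid mapping φ: V(G1) → V(G2): 0→1, 1→0, 2→5, 3→4, 4→3, 5→2

Verify φ preserves adjacency — for each edge of G1, its image is an edge of G2:
  (0,4) → (φ(0),φ(4)) = (1,3) ∈ E(G2) ✓
  (1,4) → (φ(1),φ(4)) = (0,3) ∈ E(G2) ✓
  (1,5) → (φ(1),φ(5)) = (0,2) ∈ E(G2) ✓
  (2,4) → (φ(2),φ(4)) = (3,5) ∈ E(G2) ✓
  (2,5) → (φ(2),φ(5)) = (2,5) ∈ E(G2) ✓
  (3,4) → (φ(3),φ(4)) = (3,4) ∈ E(G2) ✓
All 6 edges of G1 map to edges of G2, and |E(G1)| = |E(G2)| = 6, so φ is a bijection on edges as well as vertices. Hence G1 ≅ G2.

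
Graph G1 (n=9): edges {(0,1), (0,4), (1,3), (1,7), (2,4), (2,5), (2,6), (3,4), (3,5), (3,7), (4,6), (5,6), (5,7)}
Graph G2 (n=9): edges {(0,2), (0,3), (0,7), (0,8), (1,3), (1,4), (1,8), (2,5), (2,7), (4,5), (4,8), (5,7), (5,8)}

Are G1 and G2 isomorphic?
Yes, isomorphic

The graphs are isomorphic.
One valid mapping φ: V(G1) → V(G2): 0→3, 1→1, 2→2, 3→8, 4→0, 5→5, 6→7, 7→4, 8→6

Verify φ preserves adjacency — for each edge of G1, its image is an edge of G2:
  (0,1) → (φ(0),φ(1)) = (1,3) ∈ E(G2) ✓
  (0,4) → (φ(0),φ(4)) = (0,3) ∈ E(G2) ✓
  (1,3) → (φ(1),φ(3)) = (1,8) ∈ E(G2) ✓
  (1,7) → (φ(1),φ(7)) = (1,4) ∈ E(G2) ✓
  (2,4) → (φ(2),φ(4)) = (0,2) ∈ E(G2) ✓
  (2,5) → (φ(2),φ(5)) = (2,5) ∈ E(G2) ✓
  (2,6) → (φ(2),φ(6)) = (2,7) ∈ E(G2) ✓
  (3,4) → (φ(3),φ(4)) = (0,8) ∈ E(G2) ✓
  (3,5) → (φ(3),φ(5)) = (5,8) ∈ E(G2) ✓
  (3,7) → (φ(3),φ(7)) = (4,8) ∈ E(G2) ✓
  (4,6) → (φ(4),φ(6)) = (0,7) ∈ E(G2) ✓
  (5,6) → (φ(5),φ(6)) = (5,7) ∈ E(G2) ✓
  (5,7) → (φ(5),φ(7)) = (4,5) ∈ E(G2) ✓
All 13 edges of G1 map to edges of G2, and |E(G1)| = |E(G2)| = 13, so φ is a bijection on edges as well as vertices. Hence G1 ≅ G2.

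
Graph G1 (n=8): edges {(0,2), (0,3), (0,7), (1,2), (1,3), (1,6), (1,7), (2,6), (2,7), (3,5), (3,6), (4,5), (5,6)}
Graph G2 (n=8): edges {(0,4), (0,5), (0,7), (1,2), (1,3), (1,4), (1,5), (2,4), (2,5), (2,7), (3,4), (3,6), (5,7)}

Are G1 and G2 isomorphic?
Yes, isomorphic

The graphs are isomorphic.
One valid mapping φ: V(G1) → V(G2): 0→0, 1→2, 2→5, 3→4, 4→6, 5→3, 6→1, 7→7

Verify φ preserves adjacency — for each edge of G1, its image is an edge of G2:
  (0,2) → (φ(0),φ(2)) = (0,5) ∈ E(G2) ✓
  (0,3) → (φ(0),φ(3)) = (0,4) ∈ E(G2) ✓
  (0,7) → (φ(0),φ(7)) = (0,7) ∈ E(G2) ✓
  (1,2) → (φ(1),φ(2)) = (2,5) ∈ E(G2) ✓
  (1,3) → (φ(1),φ(3)) = (2,4) ∈ E(G2) ✓
  (1,6) → (φ(1),φ(6)) = (1,2) ∈ E(G2) ✓
  (1,7) → (φ(1),φ(7)) = (2,7) ∈ E(G2) ✓
  (2,6) → (φ(2),φ(6)) = (1,5) ∈ E(G2) ✓
  (2,7) → (φ(2),φ(7)) = (5,7) ∈ E(G2) ✓
  (3,5) → (φ(3),φ(5)) = (3,4) ∈ E(G2) ✓
  (3,6) → (φ(3),φ(6)) = (1,4) ∈ E(G2) ✓
  (4,5) → (φ(4),φ(5)) = (3,6) ∈ E(G2) ✓
  (5,6) → (φ(5),φ(6)) = (1,3) ∈ E(G2) ✓
All 13 edges of G1 map to edges of G2, and |E(G1)| = |E(G2)| = 13, so φ is a bijection on edges as well as vertices. Hence G1 ≅ G2.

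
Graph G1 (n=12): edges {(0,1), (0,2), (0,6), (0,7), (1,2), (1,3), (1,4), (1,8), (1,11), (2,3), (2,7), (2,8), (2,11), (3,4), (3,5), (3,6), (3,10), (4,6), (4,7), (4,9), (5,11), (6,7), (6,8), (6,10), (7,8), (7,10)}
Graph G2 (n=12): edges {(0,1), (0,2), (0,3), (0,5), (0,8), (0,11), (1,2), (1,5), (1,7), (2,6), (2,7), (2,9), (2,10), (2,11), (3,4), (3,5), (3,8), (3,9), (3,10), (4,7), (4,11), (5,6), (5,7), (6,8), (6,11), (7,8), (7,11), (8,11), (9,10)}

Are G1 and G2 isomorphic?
No, not isomorphic

The graphs are NOT isomorphic.

Degrees in G1: deg(0)=4, deg(1)=6, deg(2)=6, deg(3)=6, deg(4)=5, deg(5)=2, deg(6)=6, deg(7)=6, deg(8)=4, deg(9)=1, deg(10)=3, deg(11)=3.
Sorted degree sequence of G1: [6, 6, 6, 6, 6, 5, 4, 4, 3, 3, 2, 1].
Degrees in G2: deg(0)=6, deg(1)=4, deg(2)=7, deg(3)=6, deg(4)=3, deg(5)=5, deg(6)=4, deg(7)=6, deg(8)=5, deg(9)=3, deg(10)=3, deg(11)=6.
Sorted degree sequence of G2: [7, 6, 6, 6, 6, 5, 5, 4, 4, 3, 3, 3].
The (sorted) degree sequence is an isomorphism invariant, so since G1 and G2 have different degree sequences they cannot be isomorphic.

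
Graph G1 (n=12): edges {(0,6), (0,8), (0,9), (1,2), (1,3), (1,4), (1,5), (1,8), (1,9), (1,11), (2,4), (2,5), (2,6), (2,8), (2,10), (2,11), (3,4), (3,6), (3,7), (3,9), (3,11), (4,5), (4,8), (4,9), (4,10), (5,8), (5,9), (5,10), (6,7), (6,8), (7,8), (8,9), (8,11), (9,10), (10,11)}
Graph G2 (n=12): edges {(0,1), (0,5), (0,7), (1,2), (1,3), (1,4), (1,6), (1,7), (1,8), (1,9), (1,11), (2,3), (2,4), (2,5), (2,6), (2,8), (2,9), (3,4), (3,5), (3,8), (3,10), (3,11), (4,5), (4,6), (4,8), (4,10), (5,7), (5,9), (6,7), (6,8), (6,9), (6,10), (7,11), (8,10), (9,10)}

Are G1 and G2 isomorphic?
Yes, isomorphic

The graphs are isomorphic.
One valid mapping φ: V(G1) → V(G2): 0→11, 1→2, 2→6, 3→5, 4→4, 5→8, 6→7, 7→0, 8→1, 9→3, 10→10, 11→9

Verify φ preserves adjacency — for each edge of G1, its image is an edge of G2:
  (0,6) → (φ(0),φ(6)) = (7,11) ∈ E(G2) ✓
  (0,8) → (φ(0),φ(8)) = (1,11) ∈ E(G2) ✓
  (0,9) → (φ(0),φ(9)) = (3,11) ∈ E(G2) ✓
  (1,2) → (φ(1),φ(2)) = (2,6) ∈ E(G2) ✓
  (1,3) → (φ(1),φ(3)) = (2,5) ∈ E(G2) ✓
  (1,4) → (φ(1),φ(4)) = (2,4) ∈ E(G2) ✓
  (1,5) → (φ(1),φ(5)) = (2,8) ∈ E(G2) ✓
  (1,8) → (φ(1),φ(8)) = (1,2) ∈ E(G2) ✓
  (1,9) → (φ(1),φ(9)) = (2,3) ∈ E(G2) ✓
  (1,11) → (φ(1),φ(11)) = (2,9) ∈ E(G2) ✓
  (2,4) → (φ(2),φ(4)) = (4,6) ∈ E(G2) ✓
  (2,5) → (φ(2),φ(5)) = (6,8) ∈ E(G2) ✓
  (2,6) → (φ(2),φ(6)) = (6,7) ∈ E(G2) ✓
  (2,8) → (φ(2),φ(8)) = (1,6) ∈ E(G2) ✓
  (2,10) → (φ(2),φ(10)) = (6,10) ∈ E(G2) ✓
  (2,11) → (φ(2),φ(11)) = (6,9) ∈ E(G2) ✓
  (3,4) → (φ(3),φ(4)) = (4,5) ∈ E(G2) ✓
  (3,6) → (φ(3),φ(6)) = (5,7) ∈ E(G2) ✓
  (3,7) → (φ(3),φ(7)) = (0,5) ∈ E(G2) ✓
  (3,9) → (φ(3),φ(9)) = (3,5) ∈ E(G2) ✓
  (3,11) → (φ(3),φ(11)) = (5,9) ∈ E(G2) ✓
  (4,5) → (φ(4),φ(5)) = (4,8) ∈ E(G2) ✓
  (4,8) → (φ(4),φ(8)) = (1,4) ∈ E(G2) ✓
  (4,9) → (φ(4),φ(9)) = (3,4) ∈ E(G2) ✓
  (4,10) → (φ(4),φ(10)) = (4,10) ∈ E(G2) ✓
  (5,8) → (φ(5),φ(8)) = (1,8) ∈ E(G2) ✓
  (5,9) → (φ(5),φ(9)) = (3,8) ∈ E(G2) ✓
  (5,10) → (φ(5),φ(10)) = (8,10) ∈ E(G2) ✓
  (6,7) → (φ(6),φ(7)) = (0,7) ∈ E(G2) ✓
  (6,8) → (φ(6),φ(8)) = (1,7) ∈ E(G2) ✓
  (7,8) → (φ(7),φ(8)) = (0,1) ∈ E(G2) ✓
  (8,9) → (φ(8),φ(9)) = (1,3) ∈ E(G2) ✓
  (8,11) → (φ(8),φ(11)) = (1,9) ∈ E(G2) ✓
  (9,10) → (φ(9),φ(10)) = (3,10) ∈ E(G2) ✓
  (10,11) → (φ(10),φ(11)) = (9,10) ∈ E(G2) ✓
All 35 edges of G1 map to edges of G2, and |E(G1)| = |E(G2)| = 35, so φ is a bijection on edges as well as vertices. Hence G1 ≅ G2.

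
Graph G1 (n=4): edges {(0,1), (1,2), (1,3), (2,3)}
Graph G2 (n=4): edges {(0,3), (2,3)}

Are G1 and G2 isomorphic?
No, not isomorphic

The graphs are NOT isomorphic.

Counting triangles (3-cliques): G1 has 1, G2 has 0.
Triangle count is an isomorphism invariant, so differing triangle counts rule out isomorphism.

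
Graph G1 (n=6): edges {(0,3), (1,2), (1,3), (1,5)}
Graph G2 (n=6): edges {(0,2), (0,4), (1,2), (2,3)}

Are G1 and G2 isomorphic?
Yes, isomorphic

The graphs are isomorphic.
One valid mapping φ: V(G1) → V(G2): 0→4, 1→2, 2→1, 3→0, 4→5, 5→3

Verify φ preserves adjacency — for each edge of G1, its image is an edge of G2:
  (0,3) → (φ(0),φ(3)) = (0,4) ∈ E(G2) ✓
  (1,2) → (φ(1),φ(2)) = (1,2) ∈ E(G2) ✓
  (1,3) → (φ(1),φ(3)) = (0,2) ∈ E(G2) ✓
  (1,5) → (φ(1),φ(5)) = (2,3) ∈ E(G2) ✓
All 4 edges of G1 map to edges of G2, and |E(G1)| = |E(G2)| = 4, so φ is a bijection on edges as well as vertices. Hence G1 ≅ G2.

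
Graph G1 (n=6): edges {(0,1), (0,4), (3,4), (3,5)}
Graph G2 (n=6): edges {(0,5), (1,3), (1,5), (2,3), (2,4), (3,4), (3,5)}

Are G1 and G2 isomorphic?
No, not isomorphic

The graphs are NOT isomorphic.

Counting triangles (3-cliques): G1 has 0, G2 has 2.
Triangle count is an isomorphism invariant, so differing triangle counts rule out isomorphism.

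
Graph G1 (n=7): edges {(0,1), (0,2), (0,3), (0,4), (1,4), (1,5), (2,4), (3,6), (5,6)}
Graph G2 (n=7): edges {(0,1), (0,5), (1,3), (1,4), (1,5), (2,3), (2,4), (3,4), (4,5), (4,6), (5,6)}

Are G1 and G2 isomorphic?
No, not isomorphic

The graphs are NOT isomorphic.

Degrees in G1: deg(0)=4, deg(1)=3, deg(2)=2, deg(3)=2, deg(4)=3, deg(5)=2, deg(6)=2.
Sorted degree sequence of G1: [4, 3, 3, 2, 2, 2, 2].
Degrees in G2: deg(0)=2, deg(1)=4, deg(2)=2, deg(3)=3, deg(4)=5, deg(5)=4, deg(6)=2.
Sorted degree sequence of G2: [5, 4, 4, 3, 2, 2, 2].
The (sorted) degree sequence is an isomorphism invariant, so since G1 and G2 have different degree sequences they cannot be isomorphic.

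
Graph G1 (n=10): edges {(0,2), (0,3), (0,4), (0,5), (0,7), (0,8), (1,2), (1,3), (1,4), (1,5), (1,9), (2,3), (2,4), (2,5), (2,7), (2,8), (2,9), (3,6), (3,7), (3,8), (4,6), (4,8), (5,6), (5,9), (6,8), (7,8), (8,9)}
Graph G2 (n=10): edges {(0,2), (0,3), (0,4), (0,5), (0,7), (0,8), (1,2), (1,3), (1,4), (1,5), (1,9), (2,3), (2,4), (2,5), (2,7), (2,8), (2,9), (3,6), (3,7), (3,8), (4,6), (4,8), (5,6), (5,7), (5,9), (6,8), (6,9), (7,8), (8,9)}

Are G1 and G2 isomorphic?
No, not isomorphic

The graphs are NOT isomorphic.

Counting edges: G1 has 27 edge(s); G2 has 29 edge(s).
Edge count is an isomorphism invariant (a bijection on vertices induces a bijection on edges), so differing edge counts rule out isomorphism.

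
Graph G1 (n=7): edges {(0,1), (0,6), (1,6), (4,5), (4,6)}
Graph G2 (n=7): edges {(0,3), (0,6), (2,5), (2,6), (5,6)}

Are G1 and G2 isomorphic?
Yes, isomorphic

The graphs are isomorphic.
One valid mapping φ: V(G1) → V(G2): 0→5, 1→2, 2→1, 3→4, 4→0, 5→3, 6→6

Verify φ preserves adjacency — for each edge of G1, its image is an edge of G2:
  (0,1) → (φ(0),φ(1)) = (2,5) ∈ E(G2) ✓
  (0,6) → (φ(0),φ(6)) = (5,6) ∈ E(G2) ✓
  (1,6) → (φ(1),φ(6)) = (2,6) ∈ E(G2) ✓
  (4,5) → (φ(4),φ(5)) = (0,3) ∈ E(G2) ✓
  (4,6) → (φ(4),φ(6)) = (0,6) ∈ E(G2) ✓
All 5 edges of G1 map to edges of G2, and |E(G1)| = |E(G2)| = 5, so φ is a bijection on edges as well as vertices. Hence G1 ≅ G2.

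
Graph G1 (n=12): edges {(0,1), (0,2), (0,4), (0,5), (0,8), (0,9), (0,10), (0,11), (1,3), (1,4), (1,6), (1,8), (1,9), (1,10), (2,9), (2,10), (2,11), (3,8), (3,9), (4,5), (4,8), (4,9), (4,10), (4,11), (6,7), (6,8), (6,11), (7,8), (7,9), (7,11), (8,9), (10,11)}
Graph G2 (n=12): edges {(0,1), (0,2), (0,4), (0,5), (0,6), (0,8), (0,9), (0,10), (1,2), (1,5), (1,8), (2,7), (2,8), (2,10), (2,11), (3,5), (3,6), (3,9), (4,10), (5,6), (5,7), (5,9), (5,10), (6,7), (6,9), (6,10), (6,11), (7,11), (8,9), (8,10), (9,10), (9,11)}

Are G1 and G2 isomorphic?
Yes, isomorphic

The graphs are isomorphic.
One valid mapping φ: V(G1) → V(G2): 0→0, 1→9, 2→1, 3→3, 4→10, 5→4, 6→11, 7→7, 8→6, 9→5, 10→8, 11→2

Verify φ preserves adjacency — for each edge of G1, its image is an edge of G2:
  (0,1) → (φ(0),φ(1)) = (0,9) ∈ E(G2) ✓
  (0,2) → (φ(0),φ(2)) = (0,1) ∈ E(G2) ✓
  (0,4) → (φ(0),φ(4)) = (0,10) ∈ E(G2) ✓
  (0,5) → (φ(0),φ(5)) = (0,4) ∈ E(G2) ✓
  (0,8) → (φ(0),φ(8)) = (0,6) ∈ E(G2) ✓
  (0,9) → (φ(0),φ(9)) = (0,5) ∈ E(G2) ✓
  (0,10) → (φ(0),φ(10)) = (0,8) ∈ E(G2) ✓
  (0,11) → (φ(0),φ(11)) = (0,2) ∈ E(G2) ✓
  (1,3) → (φ(1),φ(3)) = (3,9) ∈ E(G2) ✓
  (1,4) → (φ(1),φ(4)) = (9,10) ∈ E(G2) ✓
  (1,6) → (φ(1),φ(6)) = (9,11) ∈ E(G2) ✓
  (1,8) → (φ(1),φ(8)) = (6,9) ∈ E(G2) ✓
  (1,9) → (φ(1),φ(9)) = (5,9) ∈ E(G2) ✓
  (1,10) → (φ(1),φ(10)) = (8,9) ∈ E(G2) ✓
  (2,9) → (φ(2),φ(9)) = (1,5) ∈ E(G2) ✓
  (2,10) → (φ(2),φ(10)) = (1,8) ∈ E(G2) ✓
  (2,11) → (φ(2),φ(11)) = (1,2) ∈ E(G2) ✓
  (3,8) → (φ(3),φ(8)) = (3,6) ∈ E(G2) ✓
  (3,9) → (φ(3),φ(9)) = (3,5) ∈ E(G2) ✓
  (4,5) → (φ(4),φ(5)) = (4,10) ∈ E(G2) ✓
  (4,8) → (φ(4),φ(8)) = (6,10) ∈ E(G2) ✓
  (4,9) → (φ(4),φ(9)) = (5,10) ∈ E(G2) ✓
  (4,10) → (φ(4),φ(10)) = (8,10) ∈ E(G2) ✓
  (4,11) → (φ(4),φ(11)) = (2,10) ∈ E(G2) ✓
  (6,7) → (φ(6),φ(7)) = (7,11) ∈ E(G2) ✓
  (6,8) → (φ(6),φ(8)) = (6,11) ∈ E(G2) ✓
  (6,11) → (φ(6),φ(11)) = (2,11) ∈ E(G2) ✓
  (7,8) → (φ(7),φ(8)) = (6,7) ∈ E(G2) ✓
  (7,9) → (φ(7),φ(9)) = (5,7) ∈ E(G2) ✓
  (7,11) → (φ(7),φ(11)) = (2,7) ∈ E(G2) ✓
  (8,9) → (φ(8),φ(9)) = (5,6) ∈ E(G2) ✓
  (10,11) → (φ(10),φ(11)) = (2,8) ∈ E(G2) ✓
All 32 edges of G1 map to edges of G2, and |E(G1)| = |E(G2)| = 32, so φ is a bijection on edges as well as vertices. Hence G1 ≅ G2.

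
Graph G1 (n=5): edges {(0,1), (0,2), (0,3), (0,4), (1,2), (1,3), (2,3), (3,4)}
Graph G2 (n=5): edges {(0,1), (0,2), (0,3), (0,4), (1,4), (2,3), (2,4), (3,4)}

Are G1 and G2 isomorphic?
Yes, isomorphic

The graphs are isomorphic.
One valid mapping φ: V(G1) → V(G2): 0→4, 1→3, 2→2, 3→0, 4→1

Verify φ preserves adjacency — for each edge of G1, its image is an edge of G2:
  (0,1) → (φ(0),φ(1)) = (3,4) ∈ E(G2) ✓
  (0,2) → (φ(0),φ(2)) = (2,4) ∈ E(G2) ✓
  (0,3) → (φ(0),φ(3)) = (0,4) ∈ E(G2) ✓
  (0,4) → (φ(0),φ(4)) = (1,4) ∈ E(G2) ✓
  (1,2) → (φ(1),φ(2)) = (2,3) ∈ E(G2) ✓
  (1,3) → (φ(1),φ(3)) = (0,3) ∈ E(G2) ✓
  (2,3) → (φ(2),φ(3)) = (0,2) ∈ E(G2) ✓
  (3,4) → (φ(3),φ(4)) = (0,1) ∈ E(G2) ✓
All 8 edges of G1 map to edges of G2, and |E(G1)| = |E(G2)| = 8, so φ is a bijection on edges as well as vertices. Hence G1 ≅ G2.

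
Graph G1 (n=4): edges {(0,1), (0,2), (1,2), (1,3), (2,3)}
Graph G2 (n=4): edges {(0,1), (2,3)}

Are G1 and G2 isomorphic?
No, not isomorphic

The graphs are NOT isomorphic.

Counting triangles (3-cliques): G1 has 2, G2 has 0.
Triangle count is an isomorphism invariant, so differing triangle counts rule out isomorphism.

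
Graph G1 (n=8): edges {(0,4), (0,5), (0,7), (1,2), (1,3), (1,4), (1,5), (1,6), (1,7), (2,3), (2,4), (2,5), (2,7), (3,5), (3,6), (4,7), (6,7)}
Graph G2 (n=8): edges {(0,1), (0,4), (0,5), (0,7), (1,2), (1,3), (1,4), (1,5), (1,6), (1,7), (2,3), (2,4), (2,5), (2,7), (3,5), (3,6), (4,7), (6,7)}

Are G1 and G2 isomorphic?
No, not isomorphic

The graphs are NOT isomorphic.

Counting edges: G1 has 17 edge(s); G2 has 18 edge(s).
Edge count is an isomorphism invariant (a bijection on vertices induces a bijection on edges), so differing edge counts rule out isomorphism.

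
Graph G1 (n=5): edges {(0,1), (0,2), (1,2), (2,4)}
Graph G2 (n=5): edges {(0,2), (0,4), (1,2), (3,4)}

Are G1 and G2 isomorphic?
No, not isomorphic

The graphs are NOT isomorphic.

Degrees in G1: deg(0)=2, deg(1)=2, deg(2)=3, deg(3)=0, deg(4)=1.
Sorted degree sequence of G1: [3, 2, 2, 1, 0].
Degrees in G2: deg(0)=2, deg(1)=1, deg(2)=2, deg(3)=1, deg(4)=2.
Sorted degree sequence of G2: [2, 2, 2, 1, 1].
The (sorted) degree sequence is an isomorphism invariant, so since G1 and G2 have different degree sequences they cannot be isomorphic.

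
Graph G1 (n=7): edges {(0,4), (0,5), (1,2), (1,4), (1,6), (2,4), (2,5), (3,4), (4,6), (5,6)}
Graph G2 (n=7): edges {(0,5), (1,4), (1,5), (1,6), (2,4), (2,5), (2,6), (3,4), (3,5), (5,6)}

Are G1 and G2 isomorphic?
Yes, isomorphic

The graphs are isomorphic.
One valid mapping φ: V(G1) → V(G2): 0→3, 1→6, 2→1, 3→0, 4→5, 5→4, 6→2

Verify φ preserves adjacency — for each edge of G1, its image is an edge of G2:
  (0,4) → (φ(0),φ(4)) = (3,5) ∈ E(G2) ✓
  (0,5) → (φ(0),φ(5)) = (3,4) ∈ E(G2) ✓
  (1,2) → (φ(1),φ(2)) = (1,6) ∈ E(G2) ✓
  (1,4) → (φ(1),φ(4)) = (5,6) ∈ E(G2) ✓
  (1,6) → (φ(1),φ(6)) = (2,6) ∈ E(G2) ✓
  (2,4) → (φ(2),φ(4)) = (1,5) ∈ E(G2) ✓
  (2,5) → (φ(2),φ(5)) = (1,4) ∈ E(G2) ✓
  (3,4) → (φ(3),φ(4)) = (0,5) ∈ E(G2) ✓
  (4,6) → (φ(4),φ(6)) = (2,5) ∈ E(G2) ✓
  (5,6) → (φ(5),φ(6)) = (2,4) ∈ E(G2) ✓
All 10 edges of G1 map to edges of G2, and |E(G1)| = |E(G2)| = 10, so φ is a bijection on edges as well as vertices. Hence G1 ≅ G2.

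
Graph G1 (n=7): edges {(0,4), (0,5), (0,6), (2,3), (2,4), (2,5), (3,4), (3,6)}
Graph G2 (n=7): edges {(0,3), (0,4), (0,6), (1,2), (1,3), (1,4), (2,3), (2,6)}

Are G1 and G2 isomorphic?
Yes, isomorphic

The graphs are isomorphic.
One valid mapping φ: V(G1) → V(G2): 0→0, 1→5, 2→1, 3→2, 4→3, 5→4, 6→6

Verify φ preserves adjacency — for each edge of G1, its image is an edge of G2:
  (0,4) → (φ(0),φ(4)) = (0,3) ∈ E(G2) ✓
  (0,5) → (φ(0),φ(5)) = (0,4) ∈ E(G2) ✓
  (0,6) → (φ(0),φ(6)) = (0,6) ∈ E(G2) ✓
  (2,3) → (φ(2),φ(3)) = (1,2) ∈ E(G2) ✓
  (2,4) → (φ(2),φ(4)) = (1,3) ∈ E(G2) ✓
  (2,5) → (φ(2),φ(5)) = (1,4) ∈ E(G2) ✓
  (3,4) → (φ(3),φ(4)) = (2,3) ∈ E(G2) ✓
  (3,6) → (φ(3),φ(6)) = (2,6) ∈ E(G2) ✓
All 8 edges of G1 map to edges of G2, and |E(G1)| = |E(G2)| = 8, so φ is a bijection on edges as well as vertices. Hence G1 ≅ G2.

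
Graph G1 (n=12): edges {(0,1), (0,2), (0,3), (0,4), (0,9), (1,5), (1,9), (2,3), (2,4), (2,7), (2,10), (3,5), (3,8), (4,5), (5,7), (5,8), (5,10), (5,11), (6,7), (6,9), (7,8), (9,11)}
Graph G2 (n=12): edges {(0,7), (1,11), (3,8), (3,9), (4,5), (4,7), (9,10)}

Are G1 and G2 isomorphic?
No, not isomorphic

The graphs are NOT isomorphic.

Connected components of G1: 1 component(s) with vertex sets [[0, 1, 2, 3, 4, 5, 6, 7, 8, 9, 10, 11]], sizes [12].
Connected components of G2: 5 component(s) with vertex sets [[2], [6], [1, 11], [0, 4, 5, 7], [3, 8, 9, 10]], sizes [1, 1, 2, 4, 4].
The number of connected components (and the multiset of component sizes) is an isomorphism invariant — an isomorphism maps each component of G1 bijectively onto a component of G2. Since G1 has 1 component(s) and G2 has 5, they cannot be isomorphic.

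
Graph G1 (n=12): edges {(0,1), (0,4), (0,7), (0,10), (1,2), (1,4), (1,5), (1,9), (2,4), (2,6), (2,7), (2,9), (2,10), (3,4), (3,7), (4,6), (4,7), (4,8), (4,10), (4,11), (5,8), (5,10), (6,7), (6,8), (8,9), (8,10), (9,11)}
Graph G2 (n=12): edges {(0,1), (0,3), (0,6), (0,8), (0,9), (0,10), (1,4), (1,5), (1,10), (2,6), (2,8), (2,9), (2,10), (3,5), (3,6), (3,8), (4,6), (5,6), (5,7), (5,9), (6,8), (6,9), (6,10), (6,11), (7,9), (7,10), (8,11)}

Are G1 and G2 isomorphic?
Yes, isomorphic

The graphs are isomorphic.
One valid mapping φ: V(G1) → V(G2): 0→2, 1→10, 2→0, 3→11, 4→6, 5→7, 6→3, 7→8, 8→5, 9→1, 10→9, 11→4

Verify φ preserves adjacency — for each edge of G1, its image is an edge of G2:
  (0,1) → (φ(0),φ(1)) = (2,10) ∈ E(G2) ✓
  (0,4) → (φ(0),φ(4)) = (2,6) ∈ E(G2) ✓
  (0,7) → (φ(0),φ(7)) = (2,8) ∈ E(G2) ✓
  (0,10) → (φ(0),φ(10)) = (2,9) ∈ E(G2) ✓
  (1,2) → (φ(1),φ(2)) = (0,10) ∈ E(G2) ✓
  (1,4) → (φ(1),φ(4)) = (6,10) ∈ E(G2) ✓
  (1,5) → (φ(1),φ(5)) = (7,10) ∈ E(G2) ✓
  (1,9) → (φ(1),φ(9)) = (1,10) ∈ E(G2) ✓
  (2,4) → (φ(2),φ(4)) = (0,6) ∈ E(G2) ✓
  (2,6) → (φ(2),φ(6)) = (0,3) ∈ E(G2) ✓
  (2,7) → (φ(2),φ(7)) = (0,8) ∈ E(G2) ✓
  (2,9) → (φ(2),φ(9)) = (0,1) ∈ E(G2) ✓
  (2,10) → (φ(2),φ(10)) = (0,9) ∈ E(G2) ✓
  (3,4) → (φ(3),φ(4)) = (6,11) ∈ E(G2) ✓
  (3,7) → (φ(3),φ(7)) = (8,11) ∈ E(G2) ✓
  (4,6) → (φ(4),φ(6)) = (3,6) ∈ E(G2) ✓
  (4,7) → (φ(4),φ(7)) = (6,8) ∈ E(G2) ✓
  (4,8) → (φ(4),φ(8)) = (5,6) ∈ E(G2) ✓
  (4,10) → (φ(4),φ(10)) = (6,9) ∈ E(G2) ✓
  (4,11) → (φ(4),φ(11)) = (4,6) ∈ E(G2) ✓
  (5,8) → (φ(5),φ(8)) = (5,7) ∈ E(G2) ✓
  (5,10) → (φ(5),φ(10)) = (7,9) ∈ E(G2) ✓
  (6,7) → (φ(6),φ(7)) = (3,8) ∈ E(G2) ✓
  (6,8) → (φ(6),φ(8)) = (3,5) ∈ E(G2) ✓
  (8,9) → (φ(8),φ(9)) = (1,5) ∈ E(G2) ✓
  (8,10) → (φ(8),φ(10)) = (5,9) ∈ E(G2) ✓
  (9,11) → (φ(9),φ(11)) = (1,4) ∈ E(G2) ✓
All 27 edges of G1 map to edges of G2, and |E(G1)| = |E(G2)| = 27, so φ is a bijection on edges as well as vertices. Hence G1 ≅ G2.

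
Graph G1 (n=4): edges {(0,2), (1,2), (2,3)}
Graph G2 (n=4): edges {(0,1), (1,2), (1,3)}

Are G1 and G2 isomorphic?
Yes, isomorphic

The graphs are isomorphic.
One valid mapping φ: V(G1) → V(G2): 0→0, 1→3, 2→1, 3→2

Verify φ preserves adjacency — for each edge of G1, its image is an edge of G2:
  (0,2) → (φ(0),φ(2)) = (0,1) ∈ E(G2) ✓
  (1,2) → (φ(1),φ(2)) = (1,3) ∈ E(G2) ✓
  (2,3) → (φ(2),φ(3)) = (1,2) ∈ E(G2) ✓
All 3 edges of G1 map to edges of G2, and |E(G1)| = |E(G2)| = 3, so φ is a bijection on edges as well as vertices. Hence G1 ≅ G2.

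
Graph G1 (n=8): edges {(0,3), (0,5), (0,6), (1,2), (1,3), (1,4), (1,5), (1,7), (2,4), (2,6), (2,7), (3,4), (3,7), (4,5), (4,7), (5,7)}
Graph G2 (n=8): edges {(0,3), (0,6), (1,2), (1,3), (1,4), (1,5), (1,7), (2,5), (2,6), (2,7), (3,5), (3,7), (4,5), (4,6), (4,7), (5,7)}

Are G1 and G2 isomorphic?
Yes, isomorphic

The graphs are isomorphic.
One valid mapping φ: V(G1) → V(G2): 0→6, 1→1, 2→3, 3→4, 4→5, 5→2, 6→0, 7→7

Verify φ preserves adjacency — for each edge of G1, its image is an edge of G2:
  (0,3) → (φ(0),φ(3)) = (4,6) ∈ E(G2) ✓
  (0,5) → (φ(0),φ(5)) = (2,6) ∈ E(G2) ✓
  (0,6) → (φ(0),φ(6)) = (0,6) ∈ E(G2) ✓
  (1,2) → (φ(1),φ(2)) = (1,3) ∈ E(G2) ✓
  (1,3) → (φ(1),φ(3)) = (1,4) ∈ E(G2) ✓
  (1,4) → (φ(1),φ(4)) = (1,5) ∈ E(G2) ✓
  (1,5) → (φ(1),φ(5)) = (1,2) ∈ E(G2) ✓
  (1,7) → (φ(1),φ(7)) = (1,7) ∈ E(G2) ✓
  (2,4) → (φ(2),φ(4)) = (3,5) ∈ E(G2) ✓
  (2,6) → (φ(2),φ(6)) = (0,3) ∈ E(G2) ✓
  (2,7) → (φ(2),φ(7)) = (3,7) ∈ E(G2) ✓
  (3,4) → (φ(3),φ(4)) = (4,5) ∈ E(G2) ✓
  (3,7) → (φ(3),φ(7)) = (4,7) ∈ E(G2) ✓
  (4,5) → (φ(4),φ(5)) = (2,5) ∈ E(G2) ✓
  (4,7) → (φ(4),φ(7)) = (5,7) ∈ E(G2) ✓
  (5,7) → (φ(5),φ(7)) = (2,7) ∈ E(G2) ✓
All 16 edges of G1 map to edges of G2, and |E(G1)| = |E(G2)| = 16, so φ is a bijection on edges as well as vertices. Hence G1 ≅ G2.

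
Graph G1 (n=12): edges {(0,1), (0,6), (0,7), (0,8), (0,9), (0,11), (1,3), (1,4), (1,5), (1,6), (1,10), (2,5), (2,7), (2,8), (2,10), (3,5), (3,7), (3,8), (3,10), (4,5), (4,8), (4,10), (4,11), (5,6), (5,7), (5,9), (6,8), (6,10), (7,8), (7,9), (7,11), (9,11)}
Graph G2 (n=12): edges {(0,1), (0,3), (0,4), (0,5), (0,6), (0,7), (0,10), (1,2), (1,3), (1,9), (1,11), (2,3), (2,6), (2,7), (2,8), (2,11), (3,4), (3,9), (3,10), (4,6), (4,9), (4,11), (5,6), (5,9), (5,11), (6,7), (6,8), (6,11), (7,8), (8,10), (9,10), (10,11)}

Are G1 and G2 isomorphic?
Yes, isomorphic

The graphs are isomorphic.
One valid mapping φ: V(G1) → V(G2): 0→2, 1→3, 2→5, 3→4, 4→10, 5→0, 6→1, 7→6, 8→11, 9→7, 10→9, 11→8

Verify φ preserves adjacency — for each edge of G1, its image is an edge of G2:
  (0,1) → (φ(0),φ(1)) = (2,3) ∈ E(G2) ✓
  (0,6) → (φ(0),φ(6)) = (1,2) ∈ E(G2) ✓
  (0,7) → (φ(0),φ(7)) = (2,6) ∈ E(G2) ✓
  (0,8) → (φ(0),φ(8)) = (2,11) ∈ E(G2) ✓
  (0,9) → (φ(0),φ(9)) = (2,7) ∈ E(G2) ✓
  (0,11) → (φ(0),φ(11)) = (2,8) ∈ E(G2) ✓
  (1,3) → (φ(1),φ(3)) = (3,4) ∈ E(G2) ✓
  (1,4) → (φ(1),φ(4)) = (3,10) ∈ E(G2) ✓
  (1,5) → (φ(1),φ(5)) = (0,3) ∈ E(G2) ✓
  (1,6) → (φ(1),φ(6)) = (1,3) ∈ E(G2) ✓
  (1,10) → (φ(1),φ(10)) = (3,9) ∈ E(G2) ✓
  (2,5) → (φ(2),φ(5)) = (0,5) ∈ E(G2) ✓
  (2,7) → (φ(2),φ(7)) = (5,6) ∈ E(G2) ✓
  (2,8) → (φ(2),φ(8)) = (5,11) ∈ E(G2) ✓
  (2,10) → (φ(2),φ(10)) = (5,9) ∈ E(G2) ✓
  (3,5) → (φ(3),φ(5)) = (0,4) ∈ E(G2) ✓
  (3,7) → (φ(3),φ(7)) = (4,6) ∈ E(G2) ✓
  (3,8) → (φ(3),φ(8)) = (4,11) ∈ E(G2) ✓
  (3,10) → (φ(3),φ(10)) = (4,9) ∈ E(G2) ✓
  (4,5) → (φ(4),φ(5)) = (0,10) ∈ E(G2) ✓
  (4,8) → (φ(4),φ(8)) = (10,11) ∈ E(G2) ✓
  (4,10) → (φ(4),φ(10)) = (9,10) ∈ E(G2) ✓
  (4,11) → (φ(4),φ(11)) = (8,10) ∈ E(G2) ✓
  (5,6) → (φ(5),φ(6)) = (0,1) ∈ E(G2) ✓
  (5,7) → (φ(5),φ(7)) = (0,6) ∈ E(G2) ✓
  (5,9) → (φ(5),φ(9)) = (0,7) ∈ E(G2) ✓
  (6,8) → (φ(6),φ(8)) = (1,11) ∈ E(G2) ✓
  (6,10) → (φ(6),φ(10)) = (1,9) ∈ E(G2) ✓
  (7,8) → (φ(7),φ(8)) = (6,11) ∈ E(G2) ✓
  (7,9) → (φ(7),φ(9)) = (6,7) ∈ E(G2) ✓
  (7,11) → (φ(7),φ(11)) = (6,8) ∈ E(G2) ✓
  (9,11) → (φ(9),φ(11)) = (7,8) ∈ E(G2) ✓
All 32 edges of G1 map to edges of G2, and |E(G1)| = |E(G2)| = 32, so φ is a bijection on edges as well as vertices. Hence G1 ≅ G2.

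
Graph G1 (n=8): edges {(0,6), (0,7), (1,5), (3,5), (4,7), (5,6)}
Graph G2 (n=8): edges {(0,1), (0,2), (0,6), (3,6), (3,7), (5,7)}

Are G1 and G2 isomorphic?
Yes, isomorphic

The graphs are isomorphic.
One valid mapping φ: V(G1) → V(G2): 0→3, 1→2, 2→4, 3→1, 4→5, 5→0, 6→6, 7→7

Verify φ preserves adjacency — for each edge of G1, its image is an edge of G2:
  (0,6) → (φ(0),φ(6)) = (3,6) ∈ E(G2) ✓
  (0,7) → (φ(0),φ(7)) = (3,7) ∈ E(G2) ✓
  (1,5) → (φ(1),φ(5)) = (0,2) ∈ E(G2) ✓
  (3,5) → (φ(3),φ(5)) = (0,1) ∈ E(G2) ✓
  (4,7) → (φ(4),φ(7)) = (5,7) ∈ E(G2) ✓
  (5,6) → (φ(5),φ(6)) = (0,6) ∈ E(G2) ✓
All 6 edges of G1 map to edges of G2, and |E(G1)| = |E(G2)| = 6, so φ is a bijection on edges as well as vertices. Hence G1 ≅ G2.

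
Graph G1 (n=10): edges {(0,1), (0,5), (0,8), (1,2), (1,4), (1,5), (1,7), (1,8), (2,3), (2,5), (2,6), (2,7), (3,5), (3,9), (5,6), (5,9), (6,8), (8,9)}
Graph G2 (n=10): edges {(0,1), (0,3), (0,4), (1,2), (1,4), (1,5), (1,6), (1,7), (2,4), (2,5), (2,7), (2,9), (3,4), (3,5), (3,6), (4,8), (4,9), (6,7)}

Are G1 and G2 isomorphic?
Yes, isomorphic

The graphs are isomorphic.
One valid mapping φ: V(G1) → V(G2): 0→0, 1→4, 2→2, 3→7, 4→8, 5→1, 6→5, 7→9, 8→3, 9→6

Verify φ preserves adjacency — for each edge of G1, its image is an edge of G2:
  (0,1) → (φ(0),φ(1)) = (0,4) ∈ E(G2) ✓
  (0,5) → (φ(0),φ(5)) = (0,1) ∈ E(G2) ✓
  (0,8) → (φ(0),φ(8)) = (0,3) ∈ E(G2) ✓
  (1,2) → (φ(1),φ(2)) = (2,4) ∈ E(G2) ✓
  (1,4) → (φ(1),φ(4)) = (4,8) ∈ E(G2) ✓
  (1,5) → (φ(1),φ(5)) = (1,4) ∈ E(G2) ✓
  (1,7) → (φ(1),φ(7)) = (4,9) ∈ E(G2) ✓
  (1,8) → (φ(1),φ(8)) = (3,4) ∈ E(G2) ✓
  (2,3) → (φ(2),φ(3)) = (2,7) ∈ E(G2) ✓
  (2,5) → (φ(2),φ(5)) = (1,2) ∈ E(G2) ✓
  (2,6) → (φ(2),φ(6)) = (2,5) ∈ E(G2) ✓
  (2,7) → (φ(2),φ(7)) = (2,9) ∈ E(G2) ✓
  (3,5) → (φ(3),φ(5)) = (1,7) ∈ E(G2) ✓
  (3,9) → (φ(3),φ(9)) = (6,7) ∈ E(G2) ✓
  (5,6) → (φ(5),φ(6)) = (1,5) ∈ E(G2) ✓
  (5,9) → (φ(5),φ(9)) = (1,6) ∈ E(G2) ✓
  (6,8) → (φ(6),φ(8)) = (3,5) ∈ E(G2) ✓
  (8,9) → (φ(8),φ(9)) = (3,6) ∈ E(G2) ✓
All 18 edges of G1 map to edges of G2, and |E(G1)| = |E(G2)| = 18, so φ is a bijection on edges as well as vertices. Hence G1 ≅ G2.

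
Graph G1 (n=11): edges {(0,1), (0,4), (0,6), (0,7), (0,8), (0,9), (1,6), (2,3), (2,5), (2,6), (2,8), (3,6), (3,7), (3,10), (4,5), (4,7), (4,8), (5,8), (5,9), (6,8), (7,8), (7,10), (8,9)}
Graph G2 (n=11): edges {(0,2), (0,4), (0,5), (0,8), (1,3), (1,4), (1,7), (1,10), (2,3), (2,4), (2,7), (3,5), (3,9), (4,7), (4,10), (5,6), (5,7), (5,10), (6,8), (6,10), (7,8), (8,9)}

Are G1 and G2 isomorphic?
No, not isomorphic

The graphs are NOT isomorphic.

Degrees in G1: deg(0)=6, deg(1)=2, deg(2)=4, deg(3)=4, deg(4)=4, deg(5)=4, deg(6)=5, deg(7)=5, deg(8)=7, deg(9)=3, deg(10)=2.
Sorted degree sequence of G1: [7, 6, 5, 5, 4, 4, 4, 4, 3, 2, 2].
Degrees in G2: deg(0)=4, deg(1)=4, deg(2)=4, deg(3)=4, deg(4)=5, deg(5)=5, deg(6)=3, deg(7)=5, deg(8)=4, deg(9)=2, deg(10)=4.
Sorted degree sequence of G2: [5, 5, 5, 4, 4, 4, 4, 4, 4, 3, 2].
The (sorted) degree sequence is an isomorphism invariant, so since G1 and G2 have different degree sequences they cannot be isomorphic.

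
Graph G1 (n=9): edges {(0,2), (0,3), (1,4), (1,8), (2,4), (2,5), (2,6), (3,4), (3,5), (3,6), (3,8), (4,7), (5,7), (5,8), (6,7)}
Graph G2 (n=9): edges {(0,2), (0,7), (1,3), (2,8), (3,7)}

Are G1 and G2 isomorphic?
No, not isomorphic

The graphs are NOT isomorphic.

Counting triangles (3-cliques): G1 has 1, G2 has 0.
Triangle count is an isomorphism invariant, so differing triangle counts rule out isomorphism.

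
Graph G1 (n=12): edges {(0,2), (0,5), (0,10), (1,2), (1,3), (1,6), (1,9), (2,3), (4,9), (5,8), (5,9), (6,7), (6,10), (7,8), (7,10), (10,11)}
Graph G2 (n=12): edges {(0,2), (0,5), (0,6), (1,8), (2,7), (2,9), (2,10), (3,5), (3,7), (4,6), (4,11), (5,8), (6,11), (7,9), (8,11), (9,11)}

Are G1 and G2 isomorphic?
Yes, isomorphic

The graphs are isomorphic.
One valid mapping φ: V(G1) → V(G2): 0→0, 1→11, 2→6, 3→4, 4→1, 5→5, 6→9, 7→7, 8→3, 9→8, 10→2, 11→10

Verify φ preserves adjacency — for each edge of G1, its image is an edge of G2:
  (0,2) → (φ(0),φ(2)) = (0,6) ∈ E(G2) ✓
  (0,5) → (φ(0),φ(5)) = (0,5) ∈ E(G2) ✓
  (0,10) → (φ(0),φ(10)) = (0,2) ∈ E(G2) ✓
  (1,2) → (φ(1),φ(2)) = (6,11) ∈ E(G2) ✓
  (1,3) → (φ(1),φ(3)) = (4,11) ∈ E(G2) ✓
  (1,6) → (φ(1),φ(6)) = (9,11) ∈ E(G2) ✓
  (1,9) → (φ(1),φ(9)) = (8,11) ∈ E(G2) ✓
  (2,3) → (φ(2),φ(3)) = (4,6) ∈ E(G2) ✓
  (4,9) → (φ(4),φ(9)) = (1,8) ∈ E(G2) ✓
  (5,8) → (φ(5),φ(8)) = (3,5) ∈ E(G2) ✓
  (5,9) → (φ(5),φ(9)) = (5,8) ∈ E(G2) ✓
  (6,7) → (φ(6),φ(7)) = (7,9) ∈ E(G2) ✓
  (6,10) → (φ(6),φ(10)) = (2,9) ∈ E(G2) ✓
  (7,8) → (φ(7),φ(8)) = (3,7) ∈ E(G2) ✓
  (7,10) → (φ(7),φ(10)) = (2,7) ∈ E(G2) ✓
  (10,11) → (φ(10),φ(11)) = (2,10) ∈ E(G2) ✓
All 16 edges of G1 map to edges of G2, and |E(G1)| = |E(G2)| = 16, so φ is a bijection on edges as well as vertices. Hence G1 ≅ G2.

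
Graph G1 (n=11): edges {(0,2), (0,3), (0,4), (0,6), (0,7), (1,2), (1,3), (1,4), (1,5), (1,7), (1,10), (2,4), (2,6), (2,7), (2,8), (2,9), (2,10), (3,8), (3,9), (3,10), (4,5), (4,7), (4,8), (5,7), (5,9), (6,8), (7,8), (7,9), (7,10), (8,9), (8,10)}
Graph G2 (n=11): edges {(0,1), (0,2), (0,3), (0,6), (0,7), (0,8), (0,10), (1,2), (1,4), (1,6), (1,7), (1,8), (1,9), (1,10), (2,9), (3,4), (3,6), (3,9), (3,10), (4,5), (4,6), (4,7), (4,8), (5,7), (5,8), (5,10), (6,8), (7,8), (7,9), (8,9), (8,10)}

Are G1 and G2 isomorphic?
Yes, isomorphic

The graphs are isomorphic.
One valid mapping φ: V(G1) → V(G2): 0→9, 1→4, 2→1, 3→3, 4→7, 5→5, 6→2, 7→8, 8→0, 9→10, 10→6

Verify φ preserves adjacency — for each edge of G1, its image is an edge of G2:
  (0,2) → (φ(0),φ(2)) = (1,9) ∈ E(G2) ✓
  (0,3) → (φ(0),φ(3)) = (3,9) ∈ E(G2) ✓
  (0,4) → (φ(0),φ(4)) = (7,9) ∈ E(G2) ✓
  (0,6) → (φ(0),φ(6)) = (2,9) ∈ E(G2) ✓
  (0,7) → (φ(0),φ(7)) = (8,9) ∈ E(G2) ✓
  (1,2) → (φ(1),φ(2)) = (1,4) ∈ E(G2) ✓
  (1,3) → (φ(1),φ(3)) = (3,4) ∈ E(G2) ✓
  (1,4) → (φ(1),φ(4)) = (4,7) ∈ E(G2) ✓
  (1,5) → (φ(1),φ(5)) = (4,5) ∈ E(G2) ✓
  (1,7) → (φ(1),φ(7)) = (4,8) ∈ E(G2) ✓
  (1,10) → (φ(1),φ(10)) = (4,6) ∈ E(G2) ✓
  (2,4) → (φ(2),φ(4)) = (1,7) ∈ E(G2) ✓
  (2,6) → (φ(2),φ(6)) = (1,2) ∈ E(G2) ✓
  (2,7) → (φ(2),φ(7)) = (1,8) ∈ E(G2) ✓
  (2,8) → (φ(2),φ(8)) = (0,1) ∈ E(G2) ✓
  (2,9) → (φ(2),φ(9)) = (1,10) ∈ E(G2) ✓
  (2,10) → (φ(2),φ(10)) = (1,6) ∈ E(G2) ✓
  (3,8) → (φ(3),φ(8)) = (0,3) ∈ E(G2) ✓
  (3,9) → (φ(3),φ(9)) = (3,10) ∈ E(G2) ✓
  (3,10) → (φ(3),φ(10)) = (3,6) ∈ E(G2) ✓
  (4,5) → (φ(4),φ(5)) = (5,7) ∈ E(G2) ✓
  (4,7) → (φ(4),φ(7)) = (7,8) ∈ E(G2) ✓
  (4,8) → (φ(4),φ(8)) = (0,7) ∈ E(G2) ✓
  (5,7) → (φ(5),φ(7)) = (5,8) ∈ E(G2) ✓
  (5,9) → (φ(5),φ(9)) = (5,10) ∈ E(G2) ✓
  (6,8) → (φ(6),φ(8)) = (0,2) ∈ E(G2) ✓
  (7,8) → (φ(7),φ(8)) = (0,8) ∈ E(G2) ✓
  (7,9) → (φ(7),φ(9)) = (8,10) ∈ E(G2) ✓
  (7,10) → (φ(7),φ(10)) = (6,8) ∈ E(G2) ✓
  (8,9) → (φ(8),φ(9)) = (0,10) ∈ E(G2) ✓
  (8,10) → (φ(8),φ(10)) = (0,6) ∈ E(G2) ✓
All 31 edges of G1 map to edges of G2, and |E(G1)| = |E(G2)| = 31, so φ is a bijection on edges as well as vertices. Hence G1 ≅ G2.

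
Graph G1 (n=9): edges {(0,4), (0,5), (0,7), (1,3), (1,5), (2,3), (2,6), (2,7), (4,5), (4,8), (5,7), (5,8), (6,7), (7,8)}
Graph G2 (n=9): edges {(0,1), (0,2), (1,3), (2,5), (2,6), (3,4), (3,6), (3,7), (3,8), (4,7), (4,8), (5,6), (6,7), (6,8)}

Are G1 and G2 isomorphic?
Yes, isomorphic

The graphs are isomorphic.
One valid mapping φ: V(G1) → V(G2): 0→7, 1→1, 2→2, 3→0, 4→4, 5→3, 6→5, 7→6, 8→8

Verify φ preserves adjacency — for each edge of G1, its image is an edge of G2:
  (0,4) → (φ(0),φ(4)) = (4,7) ∈ E(G2) ✓
  (0,5) → (φ(0),φ(5)) = (3,7) ∈ E(G2) ✓
  (0,7) → (φ(0),φ(7)) = (6,7) ∈ E(G2) ✓
  (1,3) → (φ(1),φ(3)) = (0,1) ∈ E(G2) ✓
  (1,5) → (φ(1),φ(5)) = (1,3) ∈ E(G2) ✓
  (2,3) → (φ(2),φ(3)) = (0,2) ∈ E(G2) ✓
  (2,6) → (φ(2),φ(6)) = (2,5) ∈ E(G2) ✓
  (2,7) → (φ(2),φ(7)) = (2,6) ∈ E(G2) ✓
  (4,5) → (φ(4),φ(5)) = (3,4) ∈ E(G2) ✓
  (4,8) → (φ(4),φ(8)) = (4,8) ∈ E(G2) ✓
  (5,7) → (φ(5),φ(7)) = (3,6) ∈ E(G2) ✓
  (5,8) → (φ(5),φ(8)) = (3,8) ∈ E(G2) ✓
  (6,7) → (φ(6),φ(7)) = (5,6) ∈ E(G2) ✓
  (7,8) → (φ(7),φ(8)) = (6,8) ∈ E(G2) ✓
All 14 edges of G1 map to edges of G2, and |E(G1)| = |E(G2)| = 14, so φ is a bijection on edges as well as vertices. Hence G1 ≅ G2.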